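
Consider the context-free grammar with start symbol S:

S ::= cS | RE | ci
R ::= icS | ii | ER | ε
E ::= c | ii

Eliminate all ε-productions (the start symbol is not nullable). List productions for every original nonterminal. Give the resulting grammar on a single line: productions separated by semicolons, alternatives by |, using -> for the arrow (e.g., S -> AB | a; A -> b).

Nullable set: {R}.
S -> RE: R nullable, giving E | RE.
Drop R -> ε.
R -> ER: R nullable, giving E | ER.
Unchanged (no nullable symbols): S -> cS; S -> ci; E -> c; E -> ii; R -> icS; R -> ii.

S -> E | RE | cS | ci; E -> c | ii; R -> E | ER | ii | icS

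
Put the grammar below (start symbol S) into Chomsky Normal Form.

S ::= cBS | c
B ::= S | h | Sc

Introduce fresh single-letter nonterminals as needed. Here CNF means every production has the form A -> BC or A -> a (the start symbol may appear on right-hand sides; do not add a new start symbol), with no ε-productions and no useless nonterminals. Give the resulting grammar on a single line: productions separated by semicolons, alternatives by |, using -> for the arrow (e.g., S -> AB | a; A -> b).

S -> c | AD; A -> c; B -> c | h | AC | SA; C -> BS; D -> BS

No ε-productions.
After unit-elimination: S -> c | cBS; B -> c | h | Sc | cBS.
TERM: introduce A -> c and substitute in every rule of length ≥2.
BIN: B -> ABS becomes B -> AC, C -> BS; S -> ABS becomes S -> AD, D -> BS.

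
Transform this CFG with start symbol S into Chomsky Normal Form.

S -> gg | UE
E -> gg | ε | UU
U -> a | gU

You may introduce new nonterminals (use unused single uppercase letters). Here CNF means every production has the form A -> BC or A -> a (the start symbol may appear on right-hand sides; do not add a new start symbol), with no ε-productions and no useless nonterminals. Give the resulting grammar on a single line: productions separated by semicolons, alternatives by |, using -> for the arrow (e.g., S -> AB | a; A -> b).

Nullable: {E}; after ε-elimination: S -> U | UE | gg; E -> UU | gg; U -> a | gU.
After unit-elimination: S -> a | UE | gU | gg; E -> UU | gg; U -> a | gU.
TERM: introduce A -> g and substitute in every rule of length ≥2.

S -> a | AA | AU | UE; A -> g; E -> AA | UU; U -> a | AU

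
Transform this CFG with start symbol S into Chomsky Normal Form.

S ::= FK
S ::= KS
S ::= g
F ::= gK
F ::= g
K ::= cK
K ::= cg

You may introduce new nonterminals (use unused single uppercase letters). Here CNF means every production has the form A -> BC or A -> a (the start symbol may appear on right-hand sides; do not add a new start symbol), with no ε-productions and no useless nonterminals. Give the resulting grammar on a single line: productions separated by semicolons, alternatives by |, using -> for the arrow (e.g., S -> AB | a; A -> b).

S -> g | FK | KS; A -> g; B -> c; F -> g | AK; K -> BA | BK

No ε-productions.
No unit productions to eliminate.
TERM: introduce B -> c, A -> g and substitute in every rule of length ≥2.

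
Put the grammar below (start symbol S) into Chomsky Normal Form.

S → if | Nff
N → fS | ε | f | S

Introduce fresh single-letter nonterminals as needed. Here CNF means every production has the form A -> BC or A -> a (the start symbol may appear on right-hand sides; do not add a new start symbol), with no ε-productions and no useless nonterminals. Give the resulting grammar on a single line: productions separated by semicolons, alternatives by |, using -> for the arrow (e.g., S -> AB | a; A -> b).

S -> AA | BA | ND; A -> f; B -> i; C -> AA; D -> AA; N -> f | AA | AS | BA | NC

Nullable: {N}; after ε-elimination: S -> ff | if | Nff; N -> S | f | fS.
After unit-elimination: S -> ff | if | Nff; N -> f | fS | ff | if | Nff.
TERM: introduce A -> f, B -> i and substitute in every rule of length ≥2.
BIN: N -> NAA becomes N -> NC, C -> AA; S -> NAA becomes S -> ND, D -> AA.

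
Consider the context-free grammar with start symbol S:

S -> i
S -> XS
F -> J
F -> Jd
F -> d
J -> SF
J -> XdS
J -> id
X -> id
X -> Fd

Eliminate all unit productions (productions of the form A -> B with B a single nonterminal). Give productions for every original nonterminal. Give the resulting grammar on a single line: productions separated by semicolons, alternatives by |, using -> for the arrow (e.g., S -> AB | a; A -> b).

S -> i | XS; F -> d | Jd | SF | id | XdS; J -> SF | id | XdS; X -> Fd | id

Unit productions: F->J.
Unit pairs (A ⇒* B via units): (F,J).
S: inherits non-unit rules of {S} → XS | i.
F: inherits non-unit rules of {F, J} → Jd | SF | XdS | d | id.
J: inherits non-unit rules of {J} → SF | XdS | id.
X: inherits non-unit rules of {X} → Fd | id.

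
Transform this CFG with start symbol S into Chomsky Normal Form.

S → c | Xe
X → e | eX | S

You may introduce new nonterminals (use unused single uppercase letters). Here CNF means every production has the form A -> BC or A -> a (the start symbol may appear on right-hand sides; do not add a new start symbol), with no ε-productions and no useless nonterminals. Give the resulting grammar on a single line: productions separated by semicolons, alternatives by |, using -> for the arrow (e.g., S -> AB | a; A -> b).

No ε-productions.
After unit-elimination: S -> c | Xe; X -> c | e | Xe | eX.
TERM: introduce A -> e and substitute in every rule of length ≥2.

S -> c | XA; A -> e; X -> c | e | AX | XA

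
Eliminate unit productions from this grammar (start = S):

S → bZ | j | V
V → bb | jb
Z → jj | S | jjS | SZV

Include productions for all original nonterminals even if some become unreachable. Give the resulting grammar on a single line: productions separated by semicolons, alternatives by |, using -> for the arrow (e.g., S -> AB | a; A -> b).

Unit productions: S->V, Z->S.
Unit pairs (A ⇒* B via units): (S,V), (Z,S), (Z,V).
S: inherits non-unit rules of {S, V} → bZ | bb | j | jb.
V: inherits non-unit rules of {V} → bb | jb.
Z: inherits non-unit rules of {S, V, Z} → SZV | bZ | bb | j | jb | jj | jjS.

S -> j | bZ | bb | jb; V -> bb | jb; Z -> j | bZ | bb | jb | jj | SZV | jjS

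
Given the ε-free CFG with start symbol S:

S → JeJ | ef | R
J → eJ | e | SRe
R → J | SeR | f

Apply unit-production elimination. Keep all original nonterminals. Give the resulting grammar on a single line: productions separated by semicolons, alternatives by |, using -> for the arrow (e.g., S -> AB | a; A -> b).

S -> e | f | eJ | ef | JeJ | SRe | SeR; J -> e | eJ | SRe; R -> e | f | eJ | SRe | SeR

Unit productions: R->J, S->R.
Unit pairs (A ⇒* B via units): (R,J), (S,J), (S,R).
S: inherits non-unit rules of {J, R, S} → JeJ | SRe | SeR | e | eJ | ef | f.
J: inherits non-unit rules of {J} → SRe | e | eJ.
R: inherits non-unit rules of {J, R} → SRe | SeR | e | eJ | f.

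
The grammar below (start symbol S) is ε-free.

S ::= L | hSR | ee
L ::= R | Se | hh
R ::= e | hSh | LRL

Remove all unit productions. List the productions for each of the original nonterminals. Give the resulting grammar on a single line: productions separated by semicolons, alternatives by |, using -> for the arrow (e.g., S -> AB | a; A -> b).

S -> e | Se | ee | hh | LRL | hSR | hSh; L -> e | Se | hh | LRL | hSh; R -> e | LRL | hSh

Unit productions: L->R, S->L.
Unit pairs (A ⇒* B via units): (L,R), (S,L), (S,R).
S: inherits non-unit rules of {L, R, S} → LRL | Se | e | ee | hSR | hSh | hh.
L: inherits non-unit rules of {L, R} → LRL | Se | e | hSh | hh.
R: inherits non-unit rules of {R} → LRL | e | hSh.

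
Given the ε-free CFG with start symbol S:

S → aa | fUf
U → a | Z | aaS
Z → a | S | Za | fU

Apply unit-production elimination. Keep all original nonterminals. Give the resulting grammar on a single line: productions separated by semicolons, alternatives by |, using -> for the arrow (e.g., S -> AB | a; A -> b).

Unit productions: U->Z, Z->S.
Unit pairs (A ⇒* B via units): (U,S), (U,Z), (Z,S).
S: inherits non-unit rules of {S} → aa | fUf.
U: inherits non-unit rules of {S, U, Z} → Za | a | aa | aaS | fU | fUf.
Z: inherits non-unit rules of {S, Z} → Za | a | aa | fU | fUf.

S -> aa | fUf; U -> a | Za | aa | fU | aaS | fUf; Z -> a | Za | aa | fU | fUf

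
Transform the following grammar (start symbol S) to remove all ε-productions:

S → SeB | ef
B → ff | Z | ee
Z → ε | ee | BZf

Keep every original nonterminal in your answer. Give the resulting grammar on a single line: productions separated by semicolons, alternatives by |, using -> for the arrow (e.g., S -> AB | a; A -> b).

S -> Se | ef | SeB; B -> Z | ee | ff; Z -> f | Bf | Zf | ee | BZf

Nullable set: {B, Z}.
S -> SeB: B nullable, giving Se | SeB.
B -> Z: Z nullable, giving Z.
Drop Z -> ε.
Z -> BZf: B, Z nullable, giving BZf | Bf | Zf | f.
Unchanged (no nullable symbols): S -> ef; B -> ee; B -> ff; Z -> ee.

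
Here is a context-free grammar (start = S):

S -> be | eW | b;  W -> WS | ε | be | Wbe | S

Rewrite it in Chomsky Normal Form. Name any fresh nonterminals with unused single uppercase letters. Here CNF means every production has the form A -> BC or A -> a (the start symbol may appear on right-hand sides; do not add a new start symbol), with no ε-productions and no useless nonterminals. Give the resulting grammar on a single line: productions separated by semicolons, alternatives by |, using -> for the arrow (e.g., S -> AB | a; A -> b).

S -> b | e | AB | BW; A -> b; B -> e; C -> AB; W -> b | e | AB | BW | WC | WS

Nullable: {W}; after ε-elimination: S -> b | e | be | eW; W -> S | WS | be | Wbe.
After unit-elimination: S -> b | e | be | eW; W -> b | e | WS | be | eW | Wbe.
TERM: introduce A -> b, B -> e and substitute in every rule of length ≥2.
BIN: W -> WAB becomes W -> WC, C -> AB.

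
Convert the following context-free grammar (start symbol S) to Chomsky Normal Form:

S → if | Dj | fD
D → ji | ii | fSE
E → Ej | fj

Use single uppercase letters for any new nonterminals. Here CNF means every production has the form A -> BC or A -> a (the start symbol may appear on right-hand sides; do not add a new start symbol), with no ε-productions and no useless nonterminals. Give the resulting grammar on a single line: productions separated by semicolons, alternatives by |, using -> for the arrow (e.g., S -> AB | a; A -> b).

No ε-productions.
No unit productions to eliminate.
TERM: introduce A -> f, B -> i, C -> j and substitute in every rule of length ≥2.
BIN: D -> ASE becomes D -> AF, F -> SE.

S -> AD | BA | DC; A -> f; B -> i; C -> j; D -> AF | BB | CB; E -> AC | EC; F -> SE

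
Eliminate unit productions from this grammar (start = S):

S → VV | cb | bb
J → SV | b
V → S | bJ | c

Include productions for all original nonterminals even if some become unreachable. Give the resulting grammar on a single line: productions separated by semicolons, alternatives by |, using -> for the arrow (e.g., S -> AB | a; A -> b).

Unit productions: V->S.
Unit pairs (A ⇒* B via units): (V,S).
S: inherits non-unit rules of {S} → VV | bb | cb.
J: inherits non-unit rules of {J} → SV | b.
V: inherits non-unit rules of {S, V} → VV | bJ | bb | c | cb.

S -> VV | bb | cb; J -> b | SV; V -> c | VV | bJ | bb | cb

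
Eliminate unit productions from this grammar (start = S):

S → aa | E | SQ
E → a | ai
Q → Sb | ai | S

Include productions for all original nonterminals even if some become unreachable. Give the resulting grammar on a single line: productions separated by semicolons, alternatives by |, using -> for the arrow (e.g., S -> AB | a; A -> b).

S -> a | SQ | aa | ai; E -> a | ai; Q -> a | SQ | Sb | aa | ai

Unit productions: Q->S, S->E.
Unit pairs (A ⇒* B via units): (Q,E), (Q,S), (S,E).
S: inherits non-unit rules of {E, S} → SQ | a | aa | ai.
E: inherits non-unit rules of {E} → a | ai.
Q: inherits non-unit rules of {E, Q, S} → SQ | Sb | a | aa | ai.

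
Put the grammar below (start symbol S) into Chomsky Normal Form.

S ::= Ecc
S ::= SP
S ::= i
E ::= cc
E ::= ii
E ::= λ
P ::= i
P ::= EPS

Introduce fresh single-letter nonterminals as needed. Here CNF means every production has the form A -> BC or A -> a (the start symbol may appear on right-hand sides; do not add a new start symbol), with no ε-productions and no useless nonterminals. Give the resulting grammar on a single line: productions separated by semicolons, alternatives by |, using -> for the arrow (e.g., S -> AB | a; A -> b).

S -> i | AA | ED | SP; A -> c; B -> i; C -> PS; D -> AA; E -> AA | BB; P -> i | EC | PS

Nullable: {E}; after ε-elimination: S -> i | SP | cc | Ecc; E -> cc | ii; P -> i | PS | EPS.
No unit productions to eliminate.
TERM: introduce A -> c, B -> i and substitute in every rule of length ≥2.
BIN: P -> EPS becomes P -> EC, C -> PS; S -> EAA becomes S -> ED, D -> AA.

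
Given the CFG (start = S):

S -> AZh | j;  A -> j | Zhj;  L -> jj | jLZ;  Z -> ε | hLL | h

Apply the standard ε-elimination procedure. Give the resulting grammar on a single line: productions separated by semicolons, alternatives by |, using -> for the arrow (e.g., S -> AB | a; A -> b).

S -> j | Ah | AZh; A -> j | hj | Zhj; L -> jL | jj | jLZ; Z -> h | hLL

Nullable set: {Z}.
S -> AZh: Z nullable, giving AZh | Ah.
A -> Zhj: Z nullable, giving Zhj | hj.
L -> jLZ: Z nullable, giving jL | jLZ.
Drop Z -> ε.
Unchanged (no nullable symbols): S -> j; A -> j; L -> jj; Z -> h; Z -> hLL.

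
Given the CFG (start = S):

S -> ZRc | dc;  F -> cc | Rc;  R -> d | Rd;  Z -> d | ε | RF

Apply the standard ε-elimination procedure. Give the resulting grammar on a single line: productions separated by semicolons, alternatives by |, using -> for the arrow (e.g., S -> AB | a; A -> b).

S -> Rc | dc | ZRc; F -> Rc | cc; R -> d | Rd; Z -> d | RF

Nullable set: {Z}.
S -> ZRc: Z nullable, giving Rc | ZRc.
Drop Z -> ε.
Unchanged (no nullable symbols): S -> dc; F -> Rc; F -> cc; R -> Rd; R -> d; Z -> RF; Z -> d.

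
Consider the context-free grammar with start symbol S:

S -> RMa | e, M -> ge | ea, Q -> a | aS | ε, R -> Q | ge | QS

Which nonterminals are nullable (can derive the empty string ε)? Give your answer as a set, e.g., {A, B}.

{Q, R}

Directly nullable (have an ε-rule): {Q}.
R is nullable via R -> Q (every symbol on the right is already known nullable).
Not nullable: M, S — each has a terminal in every rule's right-hand side or depends on a non-nullable symbol.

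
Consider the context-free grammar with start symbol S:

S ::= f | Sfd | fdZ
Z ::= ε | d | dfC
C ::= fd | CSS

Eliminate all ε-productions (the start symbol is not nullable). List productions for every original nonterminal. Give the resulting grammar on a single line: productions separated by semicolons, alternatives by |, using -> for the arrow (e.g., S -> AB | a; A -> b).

S -> f | fd | Sfd | fdZ; C -> fd | CSS; Z -> d | dfC

Nullable set: {Z}.
S -> fdZ: Z nullable, giving fd | fdZ.
Drop Z -> ε.
Unchanged (no nullable symbols): S -> Sfd; S -> f; C -> CSS; C -> fd; Z -> d; Z -> dfC.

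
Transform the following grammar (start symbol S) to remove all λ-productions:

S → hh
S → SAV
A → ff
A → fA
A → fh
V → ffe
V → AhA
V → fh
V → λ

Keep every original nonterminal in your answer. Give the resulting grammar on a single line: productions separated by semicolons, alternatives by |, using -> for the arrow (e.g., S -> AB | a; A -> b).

Nullable set: {V}.
S -> SAV: V nullable, giving SA | SAV.
Drop V -> λ.
Unchanged (no nullable symbols): S -> hh; A -> fA; A -> ff; A -> fh; V -> AhA; V -> ffe; V -> fh.

S -> SA | hh | SAV; A -> fA | ff | fh; V -> fh | AhA | ffe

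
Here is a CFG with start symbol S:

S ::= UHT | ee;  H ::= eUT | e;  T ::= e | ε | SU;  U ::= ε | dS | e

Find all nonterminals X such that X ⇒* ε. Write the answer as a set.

{T, U}

Directly nullable (have an ε-rule): {T, U}.
Not nullable: H, S — each has a terminal in every rule's right-hand side or depends on a non-nullable symbol.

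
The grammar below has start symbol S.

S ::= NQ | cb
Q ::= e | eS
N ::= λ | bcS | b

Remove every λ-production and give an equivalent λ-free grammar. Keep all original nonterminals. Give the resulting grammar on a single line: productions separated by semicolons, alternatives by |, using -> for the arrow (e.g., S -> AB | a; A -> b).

Nullable set: {N}.
S -> NQ: N nullable, giving NQ | Q.
Drop N -> λ.
Unchanged (no nullable symbols): S -> cb; N -> b; N -> bcS; Q -> e; Q -> eS.

S -> Q | NQ | cb; N -> b | bcS; Q -> e | eS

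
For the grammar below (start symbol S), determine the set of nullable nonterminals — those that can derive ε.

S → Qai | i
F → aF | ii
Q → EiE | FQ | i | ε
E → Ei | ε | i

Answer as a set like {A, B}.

Directly nullable (have an ε-rule): {E, Q}.
Not nullable: F, S — each has a terminal in every rule's right-hand side or depends on a non-nullable symbol.

{E, Q}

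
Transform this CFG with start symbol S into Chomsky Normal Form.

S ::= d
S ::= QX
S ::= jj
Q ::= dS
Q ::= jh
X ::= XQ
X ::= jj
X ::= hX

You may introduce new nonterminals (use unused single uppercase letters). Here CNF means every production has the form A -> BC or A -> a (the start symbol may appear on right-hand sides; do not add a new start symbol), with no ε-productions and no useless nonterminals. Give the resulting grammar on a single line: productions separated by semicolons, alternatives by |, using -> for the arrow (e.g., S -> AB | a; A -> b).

No ε-productions.
No unit productions to eliminate.
TERM: introduce A -> d, C -> h, B -> j and substitute in every rule of length ≥2.

S -> d | BB | QX; A -> d; B -> j; C -> h; Q -> AS | BC; X -> BB | CX | XQ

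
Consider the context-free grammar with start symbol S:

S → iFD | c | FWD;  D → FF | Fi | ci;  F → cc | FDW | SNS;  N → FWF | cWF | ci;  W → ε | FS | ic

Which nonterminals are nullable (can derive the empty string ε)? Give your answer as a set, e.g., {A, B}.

{W}

Directly nullable (have an ε-rule): {W}.
Not nullable: D, F, N, S — each has a terminal in every rule's right-hand side or depends on a non-nullable symbol.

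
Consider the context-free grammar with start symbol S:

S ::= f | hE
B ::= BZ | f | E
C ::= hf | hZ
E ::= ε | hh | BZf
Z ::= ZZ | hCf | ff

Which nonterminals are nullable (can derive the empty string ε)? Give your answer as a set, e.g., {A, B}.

{B, E}

Directly nullable (have an ε-rule): {E}.
B is nullable via B -> E (every symbol on the right is already known nullable).
Not nullable: C, S, Z — each has a terminal in every rule's right-hand side or depends on a non-nullable symbol.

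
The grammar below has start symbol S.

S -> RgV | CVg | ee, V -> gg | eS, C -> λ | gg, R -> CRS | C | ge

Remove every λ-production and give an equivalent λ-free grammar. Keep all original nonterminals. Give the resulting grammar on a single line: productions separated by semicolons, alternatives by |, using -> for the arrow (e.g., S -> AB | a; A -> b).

S -> Vg | ee | gV | CVg | RgV; C -> gg; R -> C | S | CS | RS | ge | CRS; V -> eS | gg

Nullable set: {C, R}.
S -> CVg: C nullable, giving CVg | Vg.
S -> RgV: R nullable, giving RgV | gV.
Drop C -> λ.
R -> C: C nullable, giving C.
R -> CRS: C, R nullable, giving CRS | CS | RS | S.
Unchanged (no nullable symbols): S -> ee; C -> gg; R -> ge; V -> eS; V -> gg.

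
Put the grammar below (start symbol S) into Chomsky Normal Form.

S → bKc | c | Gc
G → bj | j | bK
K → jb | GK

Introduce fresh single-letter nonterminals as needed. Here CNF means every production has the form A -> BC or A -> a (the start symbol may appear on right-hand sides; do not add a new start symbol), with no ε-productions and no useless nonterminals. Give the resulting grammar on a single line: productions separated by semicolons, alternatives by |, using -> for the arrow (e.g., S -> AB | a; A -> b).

No ε-productions.
No unit productions to eliminate.
TERM: introduce A -> b, C -> c, B -> j and substitute in every rule of length ≥2.
BIN: S -> AKC becomes S -> AD, D -> KC.

S -> c | AD | GC; A -> b; B -> j; C -> c; D -> KC; G -> j | AB | AK; K -> BA | GK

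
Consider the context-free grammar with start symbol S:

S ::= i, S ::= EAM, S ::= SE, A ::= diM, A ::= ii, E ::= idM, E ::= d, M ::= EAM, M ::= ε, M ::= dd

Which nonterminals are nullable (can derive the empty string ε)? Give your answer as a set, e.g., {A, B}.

{M}

Directly nullable (have an ε-rule): {M}.
Not nullable: A, E, S — each has a terminal in every rule's right-hand side or depends on a non-nullable symbol.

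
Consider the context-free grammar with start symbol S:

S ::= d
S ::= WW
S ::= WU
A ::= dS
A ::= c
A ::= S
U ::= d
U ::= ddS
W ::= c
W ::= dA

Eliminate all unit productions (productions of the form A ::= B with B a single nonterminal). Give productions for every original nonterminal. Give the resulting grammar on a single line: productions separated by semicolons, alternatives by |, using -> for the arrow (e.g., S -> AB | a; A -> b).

S -> d | WU | WW; A -> c | d | WU | WW | dS; U -> d | ddS; W -> c | dA

Unit productions: A->S.
Unit pairs (A ⇒* B via units): (A,S).
S: inherits non-unit rules of {S} → WU | WW | d.
A: inherits non-unit rules of {A, S} → WU | WW | c | d | dS.
U: inherits non-unit rules of {U} → d | ddS.
W: inherits non-unit rules of {W} → c | dA.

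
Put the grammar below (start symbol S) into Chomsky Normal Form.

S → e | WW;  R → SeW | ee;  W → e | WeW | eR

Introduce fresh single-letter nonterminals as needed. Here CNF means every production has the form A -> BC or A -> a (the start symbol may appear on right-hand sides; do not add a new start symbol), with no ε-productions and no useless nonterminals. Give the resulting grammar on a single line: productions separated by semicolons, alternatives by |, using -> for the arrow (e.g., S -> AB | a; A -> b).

S -> e | WW; A -> e; B -> AW; C -> AW; R -> AA | SB; W -> e | AR | WC

No ε-productions.
No unit productions to eliminate.
TERM: introduce A -> e and substitute in every rule of length ≥2.
BIN: R -> SAW becomes R -> SB, B -> AW; W -> WAW becomes W -> WC, C -> AW.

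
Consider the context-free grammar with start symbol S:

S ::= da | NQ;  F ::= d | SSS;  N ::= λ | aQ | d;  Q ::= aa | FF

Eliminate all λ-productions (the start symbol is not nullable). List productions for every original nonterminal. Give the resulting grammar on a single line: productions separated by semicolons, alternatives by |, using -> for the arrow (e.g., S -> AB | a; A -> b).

Nullable set: {N}.
S -> NQ: N nullable, giving NQ | Q.
Drop N -> λ.
Unchanged (no nullable symbols): S -> da; F -> SSS; F -> d; N -> aQ; N -> d; Q -> FF; Q -> aa.

S -> Q | NQ | da; F -> d | SSS; N -> d | aQ; Q -> FF | aa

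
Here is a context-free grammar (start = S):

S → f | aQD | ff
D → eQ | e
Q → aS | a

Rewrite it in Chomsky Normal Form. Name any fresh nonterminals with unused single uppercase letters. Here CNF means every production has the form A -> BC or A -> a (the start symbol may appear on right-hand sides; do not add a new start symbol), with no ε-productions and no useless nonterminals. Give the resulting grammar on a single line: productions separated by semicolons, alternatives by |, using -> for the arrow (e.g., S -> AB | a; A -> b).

S -> f | BE | CC; A -> e; B -> a; C -> f; D -> e | AQ; E -> QD; Q -> a | BS

No ε-productions.
No unit productions to eliminate.
TERM: introduce B -> a, A -> e, C -> f and substitute in every rule of length ≥2.
BIN: S -> BQD becomes S -> BE, E -> QD.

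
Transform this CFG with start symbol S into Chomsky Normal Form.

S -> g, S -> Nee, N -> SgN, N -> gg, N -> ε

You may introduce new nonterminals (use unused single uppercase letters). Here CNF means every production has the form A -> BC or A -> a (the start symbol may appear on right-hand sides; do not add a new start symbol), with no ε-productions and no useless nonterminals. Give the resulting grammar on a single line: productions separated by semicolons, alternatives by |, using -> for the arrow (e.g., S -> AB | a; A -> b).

S -> g | BB | ND; A -> g; B -> e; C -> AN; D -> BB; N -> AA | SA | SC

Nullable: {N}; after ε-elimination: S -> g | ee | Nee; N -> Sg | gg | SgN.
No unit productions to eliminate.
TERM: introduce B -> e, A -> g and substitute in every rule of length ≥2.
BIN: N -> SAN becomes N -> SC, C -> AN; S -> NBB becomes S -> ND, D -> BB.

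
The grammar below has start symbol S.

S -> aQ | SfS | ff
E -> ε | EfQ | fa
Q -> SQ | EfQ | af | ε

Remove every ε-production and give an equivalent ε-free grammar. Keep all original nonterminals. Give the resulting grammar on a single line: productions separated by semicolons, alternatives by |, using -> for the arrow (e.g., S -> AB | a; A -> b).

S -> a | aQ | ff | SfS; E -> f | Ef | fQ | fa | EfQ; Q -> S | f | Ef | SQ | af | fQ | EfQ

Nullable set: {E, Q}.
S -> aQ: Q nullable, giving a | aQ.
Drop E -> ε.
E -> EfQ: E, Q nullable, giving Ef | EfQ | f | fQ.
Drop Q -> ε.
Q -> EfQ: E, Q nullable, giving Ef | EfQ | f | fQ.
Q -> SQ: Q nullable, giving S | SQ.
Unchanged (no nullable symbols): S -> SfS; S -> ff; E -> fa; Q -> af.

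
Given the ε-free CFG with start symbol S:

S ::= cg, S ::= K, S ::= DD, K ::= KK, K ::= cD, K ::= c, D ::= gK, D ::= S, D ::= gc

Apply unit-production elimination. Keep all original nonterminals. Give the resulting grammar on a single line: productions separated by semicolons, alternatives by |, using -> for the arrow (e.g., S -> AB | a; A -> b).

S -> c | DD | KK | cD | cg; D -> c | DD | KK | cD | cg | gK | gc; K -> c | KK | cD

Unit productions: D->S, S->K.
Unit pairs (A ⇒* B via units): (D,K), (D,S), (S,K).
S: inherits non-unit rules of {K, S} → DD | KK | c | cD | cg.
D: inherits non-unit rules of {D, K, S} → DD | KK | c | cD | cg | gK | gc.
K: inherits non-unit rules of {K} → KK | c | cD.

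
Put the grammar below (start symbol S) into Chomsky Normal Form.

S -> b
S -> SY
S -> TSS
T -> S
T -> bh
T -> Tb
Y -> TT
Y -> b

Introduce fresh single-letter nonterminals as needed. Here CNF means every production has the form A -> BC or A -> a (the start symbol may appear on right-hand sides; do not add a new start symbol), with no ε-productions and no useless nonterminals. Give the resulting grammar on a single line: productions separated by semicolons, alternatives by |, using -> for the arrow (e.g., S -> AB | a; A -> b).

S -> b | SY | TC; A -> b; B -> h; C -> SS; D -> SS; T -> b | AB | SY | TA | TD; Y -> b | TT

No ε-productions.
After unit-elimination: S -> b | SY | TSS; T -> b | SY | Tb | bh | TSS; Y -> b | TT.
TERM: introduce A -> b, B -> h and substitute in every rule of length ≥2.
BIN: S -> TSS becomes S -> TC, C -> SS; T -> TSS becomes T -> TD, D -> SS.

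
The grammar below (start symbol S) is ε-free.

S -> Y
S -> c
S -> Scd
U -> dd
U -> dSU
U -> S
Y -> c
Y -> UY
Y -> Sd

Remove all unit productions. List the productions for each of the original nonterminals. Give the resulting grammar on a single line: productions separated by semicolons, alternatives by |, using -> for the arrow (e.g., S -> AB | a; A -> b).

S -> c | Sd | UY | Scd; U -> c | Sd | UY | dd | Scd | dSU; Y -> c | Sd | UY

Unit productions: S->Y, U->S.
Unit pairs (A ⇒* B via units): (S,Y), (U,S), (U,Y).
S: inherits non-unit rules of {S, Y} → Scd | Sd | UY | c.
U: inherits non-unit rules of {S, U, Y} → Scd | Sd | UY | c | dSU | dd.
Y: inherits non-unit rules of {Y} → Sd | UY | c.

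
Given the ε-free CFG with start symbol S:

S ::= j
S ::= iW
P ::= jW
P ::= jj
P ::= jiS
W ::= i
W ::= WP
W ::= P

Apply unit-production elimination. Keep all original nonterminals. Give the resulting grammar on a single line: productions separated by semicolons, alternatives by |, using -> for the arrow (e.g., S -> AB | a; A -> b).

S -> j | iW; P -> jW | jj | jiS; W -> i | WP | jW | jj | jiS

Unit productions: W->P.
Unit pairs (A ⇒* B via units): (W,P).
S: inherits non-unit rules of {S} → iW | j.
P: inherits non-unit rules of {P} → jW | jiS | jj.
W: inherits non-unit rules of {P, W} → WP | i | jW | jiS | jj.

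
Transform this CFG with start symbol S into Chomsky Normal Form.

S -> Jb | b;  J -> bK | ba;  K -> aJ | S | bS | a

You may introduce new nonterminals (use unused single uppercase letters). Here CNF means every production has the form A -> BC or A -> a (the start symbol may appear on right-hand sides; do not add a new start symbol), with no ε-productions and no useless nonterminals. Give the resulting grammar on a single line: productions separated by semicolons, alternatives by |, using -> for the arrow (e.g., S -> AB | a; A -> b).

No ε-productions.
After unit-elimination: S -> b | Jb; J -> bK | ba; K -> a | b | Jb | aJ | bS.
TERM: introduce B -> a, A -> b and substitute in every rule of length ≥2.

S -> b | JA; A -> b; B -> a; J -> AB | AK; K -> a | b | AS | BJ | JA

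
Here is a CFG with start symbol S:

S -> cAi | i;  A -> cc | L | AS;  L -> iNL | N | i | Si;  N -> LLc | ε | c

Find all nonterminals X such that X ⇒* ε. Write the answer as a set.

{A, L, N}

Directly nullable (have an ε-rule): {N}.
L is nullable via L -> N (every symbol on the right is already known nullable).
A is nullable via A -> L (every symbol on the right is already known nullable).
Not nullable: S — each has a terminal in every rule's right-hand side or depends on a non-nullable symbol.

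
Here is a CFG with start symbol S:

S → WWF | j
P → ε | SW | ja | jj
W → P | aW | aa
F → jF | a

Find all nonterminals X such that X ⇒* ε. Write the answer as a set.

Directly nullable (have an ε-rule): {P}.
W is nullable via W -> P (every symbol on the right is already known nullable).
Not nullable: F, S — each has a terminal in every rule's right-hand side or depends on a non-nullable symbol.

{P, W}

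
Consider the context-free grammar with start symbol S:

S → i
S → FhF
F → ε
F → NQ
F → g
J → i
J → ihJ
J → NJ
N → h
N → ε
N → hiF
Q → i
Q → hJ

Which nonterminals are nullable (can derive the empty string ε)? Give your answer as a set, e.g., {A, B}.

{F, N}

Directly nullable (have an ε-rule): {F, N}.
Not nullable: J, Q, S — each has a terminal in every rule's right-hand side or depends on a non-nullable symbol.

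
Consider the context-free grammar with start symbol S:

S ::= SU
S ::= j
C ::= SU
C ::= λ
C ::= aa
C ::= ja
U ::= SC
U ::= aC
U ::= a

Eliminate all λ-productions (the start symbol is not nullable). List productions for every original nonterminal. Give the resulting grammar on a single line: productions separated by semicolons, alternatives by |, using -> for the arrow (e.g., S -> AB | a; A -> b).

Nullable set: {C}.
Drop C -> λ.
U -> SC: C nullable, giving S | SC.
U -> aC: C nullable, giving a | aC.
Unchanged (no nullable symbols): S -> SU; S -> j; C -> SU; C -> aa; C -> ja; U -> a.

S -> j | SU; C -> SU | aa | ja; U -> S | a | SC | aC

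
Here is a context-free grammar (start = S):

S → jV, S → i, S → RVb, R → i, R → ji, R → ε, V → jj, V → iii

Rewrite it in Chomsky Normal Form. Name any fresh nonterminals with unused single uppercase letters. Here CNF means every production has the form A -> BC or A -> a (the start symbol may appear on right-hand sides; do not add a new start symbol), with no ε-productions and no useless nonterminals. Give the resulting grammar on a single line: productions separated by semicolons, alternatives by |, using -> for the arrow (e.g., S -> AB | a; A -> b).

Nullable: {R}; after ε-elimination: S -> i | Vb | jV | RVb; R -> i | ji; V -> jj | iii.
No unit productions to eliminate.
TERM: introduce C -> b, B -> i, A -> j and substitute in every rule of length ≥2.
BIN: S -> RVC becomes S -> RD, D -> VC; V -> BBB becomes V -> BE, E -> BB.

S -> i | AV | RD | VC; A -> j; B -> i; C -> b; D -> VC; E -> BB; R -> i | AB; V -> AA | BE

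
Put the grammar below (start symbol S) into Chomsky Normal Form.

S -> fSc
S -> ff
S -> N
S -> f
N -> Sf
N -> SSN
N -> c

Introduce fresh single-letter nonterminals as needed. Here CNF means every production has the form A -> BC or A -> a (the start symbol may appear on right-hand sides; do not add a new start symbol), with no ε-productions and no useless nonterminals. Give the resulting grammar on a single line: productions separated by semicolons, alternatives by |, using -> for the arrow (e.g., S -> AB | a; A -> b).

S -> c | f | AA | AD | SA | SE; A -> f; B -> c; C -> SN; D -> SB; E -> SN; N -> c | SA | SC

No ε-productions.
After unit-elimination: S -> c | f | Sf | ff | SSN | fSc; N -> c | Sf | SSN.
TERM: introduce B -> c, A -> f and substitute in every rule of length ≥2.
BIN: N -> SSN becomes N -> SC, C -> SN; S -> ASB becomes S -> AD, D -> SB; S -> SSN becomes S -> SE, E -> SN.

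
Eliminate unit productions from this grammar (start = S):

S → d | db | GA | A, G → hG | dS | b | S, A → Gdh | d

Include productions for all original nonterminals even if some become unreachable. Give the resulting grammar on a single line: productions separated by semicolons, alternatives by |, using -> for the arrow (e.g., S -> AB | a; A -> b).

S -> d | GA | db | Gdh; A -> d | Gdh; G -> b | d | GA | dS | db | hG | Gdh

Unit productions: G->S, S->A.
Unit pairs (A ⇒* B via units): (G,A), (G,S), (S,A).
S: inherits non-unit rules of {A, S} → GA | Gdh | d | db.
A: inherits non-unit rules of {A} → Gdh | d.
G: inherits non-unit rules of {A, G, S} → GA | Gdh | b | d | dS | db | hG.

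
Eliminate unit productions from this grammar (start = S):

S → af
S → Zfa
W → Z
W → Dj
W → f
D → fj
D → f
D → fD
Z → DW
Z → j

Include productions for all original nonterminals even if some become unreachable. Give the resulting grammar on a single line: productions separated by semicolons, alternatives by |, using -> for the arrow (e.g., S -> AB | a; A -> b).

Unit productions: W->Z.
Unit pairs (A ⇒* B via units): (W,Z).
S: inherits non-unit rules of {S} → Zfa | af.
D: inherits non-unit rules of {D} → f | fD | fj.
W: inherits non-unit rules of {W, Z} → DW | Dj | f | j.
Z: inherits non-unit rules of {Z} → DW | j.

S -> af | Zfa; D -> f | fD | fj; W -> f | j | DW | Dj; Z -> j | DW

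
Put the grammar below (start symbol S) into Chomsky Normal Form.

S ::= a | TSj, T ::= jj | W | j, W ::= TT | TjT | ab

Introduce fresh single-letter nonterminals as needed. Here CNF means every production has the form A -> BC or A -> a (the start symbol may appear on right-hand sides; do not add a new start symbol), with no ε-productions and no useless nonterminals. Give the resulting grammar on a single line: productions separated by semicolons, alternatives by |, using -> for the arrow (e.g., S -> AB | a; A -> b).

S -> a | TD; A -> j; B -> a; C -> b; D -> SA; E -> AT; T -> j | AA | BC | TE | TT

No ε-productions.
After unit-elimination: S -> a | TSj; T -> j | TT | ab | jj | TjT; W -> TT | ab | TjT.
TERM: introduce B -> a, C -> b, A -> j and substitute in every rule of length ≥2.
BIN: S -> TSA becomes S -> TD, D -> SA; T -> TAT becomes T -> TE, E -> AT; W -> TAT becomes W -> TF, F -> AT.
Drop unreachable/unproductive: W.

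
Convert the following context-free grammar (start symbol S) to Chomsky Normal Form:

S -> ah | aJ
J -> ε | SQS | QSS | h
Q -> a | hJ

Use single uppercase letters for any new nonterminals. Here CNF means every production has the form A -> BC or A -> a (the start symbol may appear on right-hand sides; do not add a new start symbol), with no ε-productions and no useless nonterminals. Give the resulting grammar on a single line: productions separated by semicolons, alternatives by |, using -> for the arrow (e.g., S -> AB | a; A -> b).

S -> a | BA | BJ; A -> h; B -> a; C -> SS; D -> QS; J -> h | QC | SD; Q -> a | h | AJ

Nullable: {J}; after ε-elimination: S -> a | aJ | ah; J -> h | QSS | SQS; Q -> a | h | hJ.
No unit productions to eliminate.
TERM: introduce B -> a, A -> h and substitute in every rule of length ≥2.
BIN: J -> QSS becomes J -> QC, C -> SS; J -> SQS becomes J -> SD, D -> QS.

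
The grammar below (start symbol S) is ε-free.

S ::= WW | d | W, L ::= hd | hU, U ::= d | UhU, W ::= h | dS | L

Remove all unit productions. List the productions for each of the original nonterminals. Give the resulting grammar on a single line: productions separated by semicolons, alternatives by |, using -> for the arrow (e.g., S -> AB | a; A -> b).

S -> d | h | WW | dS | hU | hd; L -> hU | hd; U -> d | UhU; W -> h | dS | hU | hd

Unit productions: S->W, W->L.
Unit pairs (A ⇒* B via units): (S,L), (S,W), (W,L).
S: inherits non-unit rules of {L, S, W} → WW | d | dS | h | hU | hd.
L: inherits non-unit rules of {L} → hU | hd.
U: inherits non-unit rules of {U} → UhU | d.
W: inherits non-unit rules of {L, W} → dS | h | hU | hd.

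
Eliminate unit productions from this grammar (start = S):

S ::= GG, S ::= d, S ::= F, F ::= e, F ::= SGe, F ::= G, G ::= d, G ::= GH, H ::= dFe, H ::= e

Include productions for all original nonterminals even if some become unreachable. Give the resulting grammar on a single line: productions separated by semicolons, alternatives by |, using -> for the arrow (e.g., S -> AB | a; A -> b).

Unit productions: F->G, S->F.
Unit pairs (A ⇒* B via units): (F,G), (S,F), (S,G).
S: inherits non-unit rules of {F, G, S} → GG | GH | SGe | d | e.
F: inherits non-unit rules of {F, G} → GH | SGe | d | e.
G: inherits non-unit rules of {G} → GH | d.
H: inherits non-unit rules of {H} → dFe | e.

S -> d | e | GG | GH | SGe; F -> d | e | GH | SGe; G -> d | GH; H -> e | dFe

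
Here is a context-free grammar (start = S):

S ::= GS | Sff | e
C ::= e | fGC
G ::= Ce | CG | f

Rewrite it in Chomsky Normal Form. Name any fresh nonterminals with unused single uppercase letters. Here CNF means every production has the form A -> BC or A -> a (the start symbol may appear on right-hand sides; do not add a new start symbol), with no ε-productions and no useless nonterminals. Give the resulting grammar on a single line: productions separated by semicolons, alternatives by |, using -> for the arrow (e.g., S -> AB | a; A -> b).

No ε-productions.
No unit productions to eliminate.
TERM: introduce B -> e, A -> f and substitute in every rule of length ≥2.
BIN: C -> AGC becomes C -> AD, D -> GC; S -> SAA becomes S -> SE, E -> AA.

S -> e | GS | SE; A -> f; B -> e; C -> e | AD; D -> GC; E -> AA; G -> f | CB | CG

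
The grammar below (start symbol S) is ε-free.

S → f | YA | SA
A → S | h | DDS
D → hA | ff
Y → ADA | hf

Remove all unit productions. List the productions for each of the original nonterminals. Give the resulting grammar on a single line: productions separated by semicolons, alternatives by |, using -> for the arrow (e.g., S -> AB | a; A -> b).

S -> f | SA | YA; A -> f | h | SA | YA | DDS; D -> ff | hA; Y -> hf | ADA

Unit productions: A->S.
Unit pairs (A ⇒* B via units): (A,S).
S: inherits non-unit rules of {S} → SA | YA | f.
A: inherits non-unit rules of {A, S} → DDS | SA | YA | f | h.
D: inherits non-unit rules of {D} → ff | hA.
Y: inherits non-unit rules of {Y} → ADA | hf.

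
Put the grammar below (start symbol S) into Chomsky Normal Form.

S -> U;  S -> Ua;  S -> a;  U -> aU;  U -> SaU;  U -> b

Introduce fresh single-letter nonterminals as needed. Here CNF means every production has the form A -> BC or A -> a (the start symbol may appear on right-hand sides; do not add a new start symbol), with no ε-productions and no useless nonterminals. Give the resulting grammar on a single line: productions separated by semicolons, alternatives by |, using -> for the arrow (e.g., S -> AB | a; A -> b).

S -> a | b | AU | SB | UA; A -> a; B -> AU; C -> AU; U -> b | AU | SC

No ε-productions.
After unit-elimination: S -> a | b | Ua | aU | SaU; U -> b | aU | SaU.
TERM: introduce A -> a and substitute in every rule of length ≥2.
BIN: S -> SAU becomes S -> SB, B -> AU; U -> SAU becomes U -> SC, C -> AU.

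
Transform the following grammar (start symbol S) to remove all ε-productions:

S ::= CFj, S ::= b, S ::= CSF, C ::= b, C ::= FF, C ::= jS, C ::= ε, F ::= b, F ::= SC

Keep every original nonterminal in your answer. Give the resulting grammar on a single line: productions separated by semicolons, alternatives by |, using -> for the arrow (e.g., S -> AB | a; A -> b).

S -> b | Fj | SF | CFj | CSF; C -> b | FF | jS; F -> S | b | SC

Nullable set: {C}.
S -> CFj: C nullable, giving CFj | Fj.
S -> CSF: C nullable, giving CSF | SF.
Drop C -> ε.
F -> SC: C nullable, giving S | SC.
Unchanged (no nullable symbols): S -> b; C -> FF; C -> b; C -> jS; F -> b.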